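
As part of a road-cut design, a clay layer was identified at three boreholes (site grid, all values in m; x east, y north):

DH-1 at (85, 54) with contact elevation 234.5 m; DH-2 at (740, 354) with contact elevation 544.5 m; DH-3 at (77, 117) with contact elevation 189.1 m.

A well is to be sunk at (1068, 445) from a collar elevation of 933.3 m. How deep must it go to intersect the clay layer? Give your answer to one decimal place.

Let the plane be z = a·x + b·y + c.
DH-2−DH-1: 655a + 300b = 310;  DH-3−DH-1: −8a + 63b = −45.4.
Solving gives a = 0.759189, b = −0.624230.
Then c = 234.5 − a·85 − b·54 = 203.68.
At (1068, 445): z_contact = 810.81 − 277.78 + 203.68 = 736.71 m.
Depth below ground = 933.3 − 736.71 = 196.6 m.

196.6 m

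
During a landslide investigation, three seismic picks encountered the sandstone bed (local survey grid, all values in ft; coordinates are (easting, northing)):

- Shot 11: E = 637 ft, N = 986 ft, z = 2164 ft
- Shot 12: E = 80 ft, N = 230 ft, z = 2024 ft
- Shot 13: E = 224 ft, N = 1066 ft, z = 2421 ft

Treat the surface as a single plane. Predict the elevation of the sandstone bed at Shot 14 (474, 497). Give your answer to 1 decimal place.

1972.2 ft

Let the plane be z = a·E + b·N + c.
Shot 12−Shot 11: −557a − 756b = −140;  Shot 13−Shot 11: −413a + 80b = 257.
Solving gives a = −0.513167, b = 0.563273.
Then c = 2164 − a·637 − b·986 = 1935.50.
At (474, 497): z = −243.2 + 279.9 + 1935.50 = 1972.2 ft.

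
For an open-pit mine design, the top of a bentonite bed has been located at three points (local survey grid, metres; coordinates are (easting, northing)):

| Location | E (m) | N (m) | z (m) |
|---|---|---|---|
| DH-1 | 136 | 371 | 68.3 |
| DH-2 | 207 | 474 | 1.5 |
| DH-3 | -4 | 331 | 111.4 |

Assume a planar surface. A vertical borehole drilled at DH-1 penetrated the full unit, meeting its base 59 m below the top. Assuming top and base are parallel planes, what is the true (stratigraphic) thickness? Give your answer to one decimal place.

Two edge vectors: DH-1→DH-2 = (71, 103, -66.8), DH-1→DH-3 = (-140, -40, 43.1).
Normal n = (DH-1→DH-2) × (DH-1→DH-3) = (1767.3, 6291.9, 11580).
So ∂z/∂E = −n_x/n_z = −0.15262 and ∂z/∂N = −n_y/n_z = −0.54334.
|∇z| = √(a²+b²) = 0.56437, so dip δ = arctan(0.56437) = 29.44°.
True thickness = vertical thickness × cos δ = 59 × cos 29.44° = 51.4 m.

51.4 m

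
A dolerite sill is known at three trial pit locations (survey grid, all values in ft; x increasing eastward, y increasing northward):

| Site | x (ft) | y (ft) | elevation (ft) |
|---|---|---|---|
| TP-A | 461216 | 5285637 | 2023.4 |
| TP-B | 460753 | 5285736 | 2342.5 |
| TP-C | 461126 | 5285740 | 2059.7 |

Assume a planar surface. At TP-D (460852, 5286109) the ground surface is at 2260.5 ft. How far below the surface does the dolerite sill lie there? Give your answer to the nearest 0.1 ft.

Let the plane be z = a·x + b·y + c.
TP-B−TP-A: −463a + 99b = 319.1;  TP-C−TP-A: −90a + 103b = 36.3.
Solving gives a = −0.754882797, b = −0.307179143.
Then c = 2023.4 − a·461216 − b·5285637 = 1973824.87.
At (460852, 5286109): z_contact = −347889.25 − 1623782.43 + 1973824.87 = 2153.19 ft.
Depth below ground = 2260.5 − 2153.19 = 107.3 ft.

107.3 ft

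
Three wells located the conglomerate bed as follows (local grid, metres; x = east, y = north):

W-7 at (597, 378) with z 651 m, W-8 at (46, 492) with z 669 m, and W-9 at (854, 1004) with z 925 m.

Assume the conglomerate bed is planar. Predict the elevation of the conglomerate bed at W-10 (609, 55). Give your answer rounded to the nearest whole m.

517 m

Two edge vectors: W-7→W-8 = (-551, 114, 18), W-7→W-9 = (257, 626, 274).
Normal n = (W-7→W-8) × (W-7→W-9) = (19968, 155600, -374224).
So ∂z/∂x = −n_x/n_z = 0.05336 and ∂z/∂y = −n_y/n_z = 0.41579.
Intercept c from W-7: 651 − 31.85 − 157.17 = 461.97.
At (609, 55): z = 32.5 + 22.9 + 461.97 = 517.3 m.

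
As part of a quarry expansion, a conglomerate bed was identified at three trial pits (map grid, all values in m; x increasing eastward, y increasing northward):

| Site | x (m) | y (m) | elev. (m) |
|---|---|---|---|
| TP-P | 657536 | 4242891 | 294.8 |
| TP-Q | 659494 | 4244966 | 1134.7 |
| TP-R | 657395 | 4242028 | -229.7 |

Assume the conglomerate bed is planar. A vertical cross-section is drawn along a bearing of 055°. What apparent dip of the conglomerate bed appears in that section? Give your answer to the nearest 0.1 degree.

9.1°

Two edge vectors: TP-P→TP-Q = (1958, 2075, 839.9), TP-P→TP-R = (-141, -863, -524.5).
Normal n = (TP-P→TP-Q) × (TP-P→TP-R) = (-363503.8, 908545.1, -1397179).
So ∂z/∂x = −n_x/n_z = −0.26017 and ∂z/∂y = −n_y/n_z = 0.65027.
Unit vector along 055° is (sin 55°, cos 55°) = (0.8192, 0.5736).
Slope in that direction = a·(0.8192) + b·(0.5736) = 0.15986.
Apparent dip = arctan|0.15986| = 9.1° (true dip is 35.0°, so apparent ≤ true as expected).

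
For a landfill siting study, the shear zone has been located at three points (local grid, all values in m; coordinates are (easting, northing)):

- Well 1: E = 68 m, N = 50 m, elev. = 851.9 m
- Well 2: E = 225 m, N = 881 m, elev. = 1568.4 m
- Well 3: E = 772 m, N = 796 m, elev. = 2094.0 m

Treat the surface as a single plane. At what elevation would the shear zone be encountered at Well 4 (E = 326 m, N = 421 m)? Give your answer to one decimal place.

1371.6 m

Let the plane be z = a·E + b·N + c.
Well 2−Well 1: 157a + 831b = 716.5;  Well 3−Well 1: 704a + 746b = 1242.1.
Solving gives a = 1.06363, b = 0.66126.
Then c = 851.9 − a·68 − b·50 = 746.51.
At (326, 421): z = 346.7 + 278.4 + 746.51 = 1371.6 m.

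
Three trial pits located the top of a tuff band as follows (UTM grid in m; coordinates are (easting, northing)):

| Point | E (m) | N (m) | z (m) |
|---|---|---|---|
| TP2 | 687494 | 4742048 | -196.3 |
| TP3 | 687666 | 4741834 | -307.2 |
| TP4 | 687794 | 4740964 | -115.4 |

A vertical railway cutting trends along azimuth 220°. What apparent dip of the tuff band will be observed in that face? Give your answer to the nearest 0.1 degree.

Two edge vectors: TP2→TP3 = (172, -214, -110.9), TP2→TP4 = (300, -1084, 80.9).
Normal n = (TP2→TP3) × (TP2→TP4) = (-137528.2, -47184.8, -122248).
So ∂z/∂E = −n_x/n_z = −1.12499 and ∂z/∂N = −n_y/n_z = −0.38598.
Unit vector along 220° is (sin 220°, cos 220°) = (-0.6428, -0.7660).
Slope in that direction = a·(-0.6428) + b·(-0.7660) = 1.01881.
Apparent dip = arctan|1.01881| = 45.5° (true dip is 49.9°, so apparent ≤ true as expected).

45.5°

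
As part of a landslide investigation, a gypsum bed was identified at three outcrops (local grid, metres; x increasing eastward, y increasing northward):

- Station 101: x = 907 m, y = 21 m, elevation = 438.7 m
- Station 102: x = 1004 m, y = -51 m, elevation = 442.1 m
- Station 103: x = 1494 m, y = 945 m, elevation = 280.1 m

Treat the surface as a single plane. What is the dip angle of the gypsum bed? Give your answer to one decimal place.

Two edge vectors: Station 101→Station 102 = (97, -72, 3.4), Station 101→Station 103 = (587, 924, -158.6).
Normal n = (Station 101→Station 102) × (Station 101→Station 103) = (8277.6, 17380, 131892).
So ∂z/∂x = −n_x/n_z = −0.06276 and ∂z/∂y = −n_y/n_z = −0.13177.
Gradient magnitude |∇z| = √(a² + b²) = √(0.00394 + 0.01736) = 0.14596.
True dip = arctan(0.14596) = 8.3°, dipping toward NNE (azimuth ≈ 025°).

8.3°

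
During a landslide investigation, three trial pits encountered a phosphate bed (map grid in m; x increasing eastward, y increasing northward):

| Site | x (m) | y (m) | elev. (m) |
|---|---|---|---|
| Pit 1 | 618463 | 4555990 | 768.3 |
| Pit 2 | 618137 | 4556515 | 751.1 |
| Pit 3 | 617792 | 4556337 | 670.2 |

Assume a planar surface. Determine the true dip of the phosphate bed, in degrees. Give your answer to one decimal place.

11.8°

Two edge vectors: Pit 1→Pit 2 = (-326, 525, -17.2), Pit 1→Pit 3 = (-671, 347, -98.1).
Normal n = (Pit 1→Pit 2) × (Pit 1→Pit 3) = (-45534.1, -20439.4, 239153).
So ∂z/∂x = −n_x/n_z = 0.19040 and ∂z/∂y = −n_y/n_z = 0.08547.
Gradient magnitude |∇z| = √(a² + b²) = √(0.03625 + 0.00730) = 0.20870.
True dip = arctan(0.20870) = 11.8°, dipping toward WSW (azimuth ≈ 246°).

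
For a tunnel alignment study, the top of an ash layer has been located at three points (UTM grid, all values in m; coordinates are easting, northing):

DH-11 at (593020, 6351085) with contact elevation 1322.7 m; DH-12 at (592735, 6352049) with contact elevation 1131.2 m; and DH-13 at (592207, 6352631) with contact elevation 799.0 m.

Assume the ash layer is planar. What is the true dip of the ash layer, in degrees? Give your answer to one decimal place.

31.3°

Let the plane be z = a·easting + b·northing + c.
DH-12−DH-11: −285a + 964b = −191.5;  DH-13−DH-11: −813a + 1546b = −523.7.
Solving gives a = 0.60849, b = −0.01875.
Gradient magnitude |∇z| = √(a² + b²) = √(0.37027 + 0.00035) = 0.60878.
True dip = arctan(0.60878) = 31.3°, dipping toward W (azimuth ≈ 272°).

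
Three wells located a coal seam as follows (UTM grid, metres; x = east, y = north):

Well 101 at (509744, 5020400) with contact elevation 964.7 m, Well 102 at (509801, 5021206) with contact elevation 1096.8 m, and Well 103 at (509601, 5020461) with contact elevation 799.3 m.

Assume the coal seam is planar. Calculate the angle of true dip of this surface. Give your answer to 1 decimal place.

50.0°

Two edge vectors: Well 101→Well 102 = (57, 806, 132.1), Well 101→Well 103 = (-143, 61, -165.4).
Normal n = (Well 101→Well 102) × (Well 101→Well 103) = (-141370.5, -9462.5, 118735).
So ∂z/∂x = −n_x/n_z = 1.19064 and ∂z/∂y = −n_y/n_z = 0.07969.
Gradient magnitude |∇z| = √(a² + b²) = √(1.41762 + 0.00635) = 1.19330.
True dip = arctan(1.19330) = 50.0°, dipping toward W (azimuth ≈ 266°).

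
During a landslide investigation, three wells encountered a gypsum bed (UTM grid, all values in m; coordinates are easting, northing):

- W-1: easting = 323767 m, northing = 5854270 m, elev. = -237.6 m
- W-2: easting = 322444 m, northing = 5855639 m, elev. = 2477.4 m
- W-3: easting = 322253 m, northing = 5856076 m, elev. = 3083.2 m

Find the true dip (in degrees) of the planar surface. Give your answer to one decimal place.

55.2°

Let the plane be z = a·easting + b·northing + c.
W-2−W-1: −1323a + 1369b = 2715;  W-3−W-1: −1514a + 1806b = 3320.8.
Solving gives a = −1.12771, b = 0.89338.
Gradient magnitude |∇z| = √(a² + b²) = √(1.27173 + 0.79813) = 1.43870.
True dip = arctan(1.43870) = 55.2°, dipping toward SE (azimuth ≈ 128°).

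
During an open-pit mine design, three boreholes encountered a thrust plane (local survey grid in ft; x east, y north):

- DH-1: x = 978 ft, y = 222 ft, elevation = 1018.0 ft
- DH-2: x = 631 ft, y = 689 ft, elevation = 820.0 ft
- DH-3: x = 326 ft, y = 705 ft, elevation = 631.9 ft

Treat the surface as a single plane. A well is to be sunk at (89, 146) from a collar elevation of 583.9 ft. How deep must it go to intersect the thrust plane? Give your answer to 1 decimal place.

Let the plane be z = a·x + b·y + c.
DH-2−DH-1: −347a + 467b = −198;  DH-3−DH-1: −652a + 483b = −386.1.
Solving gives a = 0.61859, b = 0.03566.
Then c = 1018 − a·978 − b·222 = 405.10.
At (89, 146): z_contact = 55.05 + 5.21 + 405.10 = 465.36 ft.
Depth below ground = 583.9 − 465.36 = 118.5 ft.

118.5 ft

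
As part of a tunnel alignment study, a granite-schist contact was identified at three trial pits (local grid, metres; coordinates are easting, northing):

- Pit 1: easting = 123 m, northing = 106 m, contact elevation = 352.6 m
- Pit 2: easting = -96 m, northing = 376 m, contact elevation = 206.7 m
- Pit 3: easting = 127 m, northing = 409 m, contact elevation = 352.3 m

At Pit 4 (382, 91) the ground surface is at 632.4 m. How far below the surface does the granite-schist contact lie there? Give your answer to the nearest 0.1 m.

Let the plane be z = a·easting + b·northing + c.
Pit 2−Pit 1: −219a + 270b = −145.9;  Pit 3−Pit 1: 4a + 303b = −0.3.
Solving gives a = 0.65434, b = −0.00963.
Then c = 352.6 − a·123 − b·106 = 273.14.
At (382, 91): z_contact = 249.96 − 0.88 + 273.14 = 522.22 m.
Depth below ground = 632.4 − 522.22 = 110.2 m.

110.2 m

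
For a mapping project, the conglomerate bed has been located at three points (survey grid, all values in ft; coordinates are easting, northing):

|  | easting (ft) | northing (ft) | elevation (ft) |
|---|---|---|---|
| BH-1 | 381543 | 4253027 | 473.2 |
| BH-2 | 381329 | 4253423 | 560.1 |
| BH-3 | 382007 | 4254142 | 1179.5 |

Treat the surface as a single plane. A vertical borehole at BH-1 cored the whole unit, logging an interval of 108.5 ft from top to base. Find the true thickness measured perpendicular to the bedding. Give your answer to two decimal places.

91.93 ft

Let the plane be z = a·easting + b·northing + c.
BH-2−BH-1: −214a + 396b = 86.9;  BH-3−BH-1: 464a + 1115b = 706.3.
Solving gives a = 0.43282, b = 0.45334.
|∇z| = √(a²+b²) = 0.62677, so dip δ = arctan(0.62677) = 32.08°.
True thickness = vertical thickness × cos δ = 108.5 × cos 32.08° = 91.93 ft.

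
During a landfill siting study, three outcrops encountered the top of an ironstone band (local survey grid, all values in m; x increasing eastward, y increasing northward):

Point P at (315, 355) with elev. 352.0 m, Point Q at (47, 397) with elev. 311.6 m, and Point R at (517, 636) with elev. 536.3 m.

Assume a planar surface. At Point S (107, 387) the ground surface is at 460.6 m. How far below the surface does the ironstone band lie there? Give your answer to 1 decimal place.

Let the plane be z = a·x + b·y + c.
Point Q−Point P: −268a + 42b = −40.4;  Point R−Point P: 202a + 281b = 184.3.
Solving gives a = 0.22786, b = 0.49207.
Then c = 352 − a·315 − b·355 = 105.54.
At (107, 387): z_contact = 24.38 + 190.43 + 105.54 = 320.35 m.
Depth below ground = 460.6 − 320.35 = 140.2 m.

140.2 m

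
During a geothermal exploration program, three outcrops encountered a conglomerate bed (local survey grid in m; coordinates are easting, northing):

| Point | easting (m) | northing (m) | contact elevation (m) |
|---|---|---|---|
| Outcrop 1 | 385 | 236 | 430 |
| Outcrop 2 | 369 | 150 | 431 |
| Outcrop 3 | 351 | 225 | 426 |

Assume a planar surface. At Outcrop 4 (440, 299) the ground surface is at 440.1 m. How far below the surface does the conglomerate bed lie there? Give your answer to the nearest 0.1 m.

5.2 m

Let the plane be z = a·easting + b·northing + c.
Outcrop 2−Outcrop 1: −16a − 86b = 1;  Outcrop 3−Outcrop 1: −34a − 11b = −4.
Solving gives a = 0.12918, b = −0.03566.
Then c = 430 − a·385 − b·236 = 388.68.
At (440, 299): z_contact = 56.84 − 10.66 + 388.68 = 434.86 m.
Depth below ground = 440.1 − 434.86 = 5.2 m.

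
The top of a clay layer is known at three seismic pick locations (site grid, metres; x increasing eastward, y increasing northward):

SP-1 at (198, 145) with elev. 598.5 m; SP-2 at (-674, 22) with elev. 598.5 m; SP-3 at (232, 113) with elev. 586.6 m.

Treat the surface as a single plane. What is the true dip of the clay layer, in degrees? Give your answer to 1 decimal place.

18.1°

Two edge vectors: SP-1→SP-2 = (-872, -123, 0), SP-1→SP-3 = (34, -32, -11.9).
Normal n = (SP-1→SP-2) × (SP-1→SP-3) = (1463.7, -10376.8, 32086).
So ∂z/∂x = −n_x/n_z = −0.04562 and ∂z/∂y = −n_y/n_z = 0.32341.
Gradient magnitude |∇z| = √(a² + b²) = √(0.00208 + 0.10459) = 0.32661.
True dip = arctan(0.32661) = 18.1°, dipping toward S (azimuth ≈ 172°).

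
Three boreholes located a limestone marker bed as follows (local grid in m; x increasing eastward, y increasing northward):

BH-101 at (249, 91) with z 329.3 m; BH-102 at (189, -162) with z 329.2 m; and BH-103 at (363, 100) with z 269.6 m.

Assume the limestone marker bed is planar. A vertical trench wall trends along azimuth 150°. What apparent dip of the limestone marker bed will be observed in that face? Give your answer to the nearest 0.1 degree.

20.6°

Let the plane be z = a·x + b·y + c.
BH-102−BH-101: −60a − 253b = −0.1;  BH-103−BH-101: 114a + 9b = −59.7.
Solving gives a = −0.53371, b = 0.12697.
Unit vector along 150° is (sin 150°, cos 150°) = (0.5000, -0.8660).
Slope in that direction = a·(0.5000) + b·(-0.8660) = −0.37681.
Apparent dip = arctan|0.37681| = 20.6° (true dip is 28.7°, so apparent ≤ true as expected).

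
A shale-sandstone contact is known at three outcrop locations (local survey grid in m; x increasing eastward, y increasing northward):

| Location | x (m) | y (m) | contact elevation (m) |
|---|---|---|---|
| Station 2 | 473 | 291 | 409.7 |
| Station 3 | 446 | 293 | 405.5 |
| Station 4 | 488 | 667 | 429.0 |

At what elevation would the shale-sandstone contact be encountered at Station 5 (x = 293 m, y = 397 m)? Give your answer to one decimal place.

385.9 m

Let the plane be z = a·x + b·y + c.
Station 3−Station 2: −27a + 2b = −4.2;  Station 4−Station 2: 15a + 376b = 19.3.
Solving gives a = 0.15889, b = 0.04499.
Then c = 409.7 − a·473 − b·291 = 321.45.
At (293, 397): z = 46.6 + 17.9 + 321.45 = 385.9 m.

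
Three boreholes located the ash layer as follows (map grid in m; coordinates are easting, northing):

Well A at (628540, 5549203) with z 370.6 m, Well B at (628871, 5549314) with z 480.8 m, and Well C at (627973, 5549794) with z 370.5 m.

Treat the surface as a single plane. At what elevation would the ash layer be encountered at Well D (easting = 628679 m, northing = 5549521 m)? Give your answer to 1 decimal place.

Two edge vectors: Well A→Well B = (331, 111, 110.2), Well A→Well C = (-567, 591, -0.1).
Normal n = (Well A→Well B) × (Well A→Well C) = (-65139.3, -62450.3, 258558).
So ∂z/∂easting = −n_x/n_z = 0.251933029 and ∂z/∂northing = −n_y/n_z = 0.241533041.
Intercept c from Well A: 370.6 − 158349.99 − 1340315.88 = −1498295.26.
At (628679, 5549521): z = 158385.0 + 1340392.7 − 1498295.26 = 482.4 m.

482.4 m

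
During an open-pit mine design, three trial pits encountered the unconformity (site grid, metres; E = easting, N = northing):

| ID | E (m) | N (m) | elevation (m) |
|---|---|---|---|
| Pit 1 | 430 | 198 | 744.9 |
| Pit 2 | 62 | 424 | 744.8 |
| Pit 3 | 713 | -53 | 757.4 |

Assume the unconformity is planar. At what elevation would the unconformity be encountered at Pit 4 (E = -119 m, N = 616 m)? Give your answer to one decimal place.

731.7 m

Two edge vectors: Pit 1→Pit 2 = (-368, 226, -0.1), Pit 1→Pit 3 = (283, -251, 12.5).
Normal n = (Pit 1→Pit 2) × (Pit 1→Pit 3) = (2799.9, 4571.7, 28410).
So ∂z/∂E = −n_x/n_z = −0.09855 and ∂z/∂N = −n_y/n_z = −0.16092.
Intercept c from Pit 1: 744.9 + 42.38 + 31.86 = 819.14.
At (-119, 616): z = 11.7 − 99.1 + 819.14 = 731.7 m.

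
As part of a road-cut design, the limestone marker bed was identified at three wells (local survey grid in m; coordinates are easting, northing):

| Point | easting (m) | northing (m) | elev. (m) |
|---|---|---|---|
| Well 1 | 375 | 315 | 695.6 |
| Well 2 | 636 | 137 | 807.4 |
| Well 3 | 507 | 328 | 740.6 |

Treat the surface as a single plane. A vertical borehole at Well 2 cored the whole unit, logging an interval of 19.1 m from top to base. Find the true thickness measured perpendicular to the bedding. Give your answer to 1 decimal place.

17.9 m

Two edge vectors: Well 1→Well 2 = (261, -178, 111.8), Well 1→Well 3 = (132, 13, 45).
Normal n = (Well 1→Well 2) × (Well 1→Well 3) = (-9463.4, 3012.6, 26889).
So ∂z/∂easting = −n_x/n_z = 0.35194 and ∂z/∂northing = −n_y/n_z = −0.11204.
|∇z| = √(a²+b²) = 0.36935, so dip δ = arctan(0.36935) = 20.27°.
True thickness = vertical thickness × cos δ = 19.1 × cos 20.27° = 17.9 m.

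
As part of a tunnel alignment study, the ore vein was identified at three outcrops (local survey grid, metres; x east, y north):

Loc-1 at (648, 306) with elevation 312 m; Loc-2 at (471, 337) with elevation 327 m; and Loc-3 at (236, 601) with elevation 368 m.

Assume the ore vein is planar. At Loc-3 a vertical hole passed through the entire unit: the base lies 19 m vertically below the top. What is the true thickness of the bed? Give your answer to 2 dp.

Two edge vectors: Loc-1→Loc-2 = (-177, 31, 15), Loc-1→Loc-3 = (-412, 295, 56).
Normal n = (Loc-1→Loc-2) × (Loc-1→Loc-3) = (-2689, 3732, -39443).
So ∂z/∂x = −n_x/n_z = −0.06817 and ∂z/∂y = −n_y/n_z = 0.09462.
|∇z| = √(a²+b²) = 0.11662, so dip δ = arctan(0.11662) = 6.65°.
True thickness = vertical thickness × cos δ = 19 × cos 6.65° = 18.87 m.

18.87 m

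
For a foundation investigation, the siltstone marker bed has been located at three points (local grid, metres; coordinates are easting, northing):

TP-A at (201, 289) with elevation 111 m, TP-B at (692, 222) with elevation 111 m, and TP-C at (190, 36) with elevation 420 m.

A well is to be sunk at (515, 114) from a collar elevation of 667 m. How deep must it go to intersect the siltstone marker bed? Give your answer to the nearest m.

Let the plane be z = a·easting + b·northing + c.
TP-B−TP-A: 491a − 67b = 0;  TP-C−TP-A: −11a − 253b = 309.
Solving gives a = −0.16568, b = −1.21414.
Then c = 111 − a·201 − b·289 = 495.19.
At (515, 114): z_contact = −85.3 − 138.4 + 495.19 = 271.5 m.
Depth below ground = 667 − 271.5 = 396 m.

396 m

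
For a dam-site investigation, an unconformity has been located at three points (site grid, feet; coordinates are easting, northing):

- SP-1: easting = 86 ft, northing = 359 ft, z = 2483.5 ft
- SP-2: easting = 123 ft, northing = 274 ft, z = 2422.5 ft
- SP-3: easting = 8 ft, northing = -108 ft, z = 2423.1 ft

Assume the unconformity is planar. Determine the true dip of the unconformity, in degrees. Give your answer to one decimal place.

Let the plane be z = a·easting + b·northing + c.
SP-2−SP-1: 37a − 85b = −61;  SP-3−SP-1: −78a − 467b = −60.4.
Solving gives a = −0.97675, b = 0.29248.
Gradient magnitude |∇z| = √(a² + b²) = √(0.95403 + 0.08554) = 1.01959.
True dip = arctan(1.01959) = 45.6°, dipping toward ESE (azimuth ≈ 107°).

45.6°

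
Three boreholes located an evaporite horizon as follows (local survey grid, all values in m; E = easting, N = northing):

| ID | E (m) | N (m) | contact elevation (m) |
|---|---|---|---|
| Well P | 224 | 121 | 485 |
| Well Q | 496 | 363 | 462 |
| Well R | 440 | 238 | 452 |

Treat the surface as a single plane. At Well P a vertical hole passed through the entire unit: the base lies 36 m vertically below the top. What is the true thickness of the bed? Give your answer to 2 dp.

34.24 m

Let the plane be z = a·E + b·N + c.
Well Q−Well P: 272a + 242b = −23;  Well R−Well P: 216a + 117b = −33.
Solving gives a = −0.25895, b = 0.19601.
|∇z| = √(a²+b²) = 0.32477, so dip δ = arctan(0.32477) = 17.99°.
True thickness = vertical thickness × cos δ = 36 × cos 17.99° = 34.24 m.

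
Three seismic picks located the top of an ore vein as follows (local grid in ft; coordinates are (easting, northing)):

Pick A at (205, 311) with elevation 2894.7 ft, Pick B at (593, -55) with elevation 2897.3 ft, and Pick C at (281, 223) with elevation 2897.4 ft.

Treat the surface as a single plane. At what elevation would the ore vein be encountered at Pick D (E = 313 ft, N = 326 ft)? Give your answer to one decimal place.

Two edge vectors: Pick A→Pick B = (388, -366, 2.6), Pick A→Pick C = (76, -88, 2.7).
Normal n = (Pick A→Pick B) × (Pick A→Pick C) = (-759.4, -850, -6328).
So ∂z/∂E = −n_x/n_z = −0.12001 and ∂z/∂N = −n_y/n_z = −0.13432.
Intercept c from Pick A: 2894.7 + 24.60 + 41.77 = 2961.08.
At (313, 326): z = −37.6 − 43.8 + 2961.08 = 2879.7 ft.

2879.7 ft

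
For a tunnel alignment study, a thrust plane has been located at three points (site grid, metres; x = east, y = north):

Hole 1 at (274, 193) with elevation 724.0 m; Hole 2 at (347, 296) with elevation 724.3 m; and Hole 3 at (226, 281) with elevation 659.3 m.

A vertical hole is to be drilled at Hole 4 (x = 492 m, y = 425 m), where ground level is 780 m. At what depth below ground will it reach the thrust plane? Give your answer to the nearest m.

24 m

Two edge vectors: Hole 1→Hole 2 = (73, 103, 0.3), Hole 1→Hole 3 = (-48, 88, -64.7).
Normal n = (Hole 1→Hole 2) × (Hole 1→Hole 3) = (-6690.5, 4708.7, 11368).
So ∂z/∂x = −n_x/n_z = 0.58854 and ∂z/∂y = −n_y/n_z = −0.41421.
Intercept c from Hole 1: 724 − 161.26 + 79.94 = 642.68.
At (492, 425): z_contact = 289.6 − 176.0 + 642.68 = 756.2 m.
Depth below ground = 780 − 756.2 = 24 m.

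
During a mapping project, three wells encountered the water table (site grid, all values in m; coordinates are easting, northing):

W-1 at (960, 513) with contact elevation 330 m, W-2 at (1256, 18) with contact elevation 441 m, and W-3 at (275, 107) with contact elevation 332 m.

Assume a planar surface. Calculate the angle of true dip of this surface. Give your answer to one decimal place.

10.9°

Let the plane be z = a·easting + b·northing + c.
W-2−W-1: 296a − 495b = 111;  W-3−W-1: −685a − 406b = 2.
Solving gives a = 0.09597, b = −0.16685.
Gradient magnitude |∇z| = √(a² + b²) = √(0.00921 + 0.02784) = 0.19249.
True dip = arctan(0.19249) = 10.9°, dipping toward NNW (azimuth ≈ 330°).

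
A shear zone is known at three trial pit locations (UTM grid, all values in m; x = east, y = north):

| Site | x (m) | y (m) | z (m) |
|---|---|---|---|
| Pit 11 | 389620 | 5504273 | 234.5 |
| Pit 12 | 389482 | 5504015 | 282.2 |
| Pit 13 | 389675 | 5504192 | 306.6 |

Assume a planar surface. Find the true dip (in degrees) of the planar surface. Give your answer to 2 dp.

Let the plane be z = a·x + b·y + c.
Pit 12−Pit 11: −138a − 258b = 47.7;  Pit 13−Pit 11: 55a − 81b = 72.1.
Solving gives a = 0.58097, b = −0.49564.
Gradient magnitude |∇z| = √(a² + b²) = √(0.33753 + 0.24566) = 0.76366.
True dip = arctan(0.76366) = 37.37°, dipping toward NW (azimuth ≈ 310°).

37.37°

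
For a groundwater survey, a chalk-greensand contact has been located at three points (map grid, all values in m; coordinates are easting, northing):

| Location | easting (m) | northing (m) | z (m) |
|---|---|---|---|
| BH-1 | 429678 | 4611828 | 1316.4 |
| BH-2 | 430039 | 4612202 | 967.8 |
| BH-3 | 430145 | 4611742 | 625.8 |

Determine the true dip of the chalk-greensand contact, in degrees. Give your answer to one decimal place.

Let the plane be z = a·easting + b·northing + c.
BH-2−BH-1: 361a + 374b = −348.6;  BH-3−BH-1: 467a − 86b = −690.6.
Solving gives a = −1.40135, b = 0.42056.
Gradient magnitude |∇z| = √(a² + b²) = √(1.96379 + 0.17687) = 1.46310.
True dip = arctan(1.46310) = 55.6°, dipping toward ESE (azimuth ≈ 107°).

55.6°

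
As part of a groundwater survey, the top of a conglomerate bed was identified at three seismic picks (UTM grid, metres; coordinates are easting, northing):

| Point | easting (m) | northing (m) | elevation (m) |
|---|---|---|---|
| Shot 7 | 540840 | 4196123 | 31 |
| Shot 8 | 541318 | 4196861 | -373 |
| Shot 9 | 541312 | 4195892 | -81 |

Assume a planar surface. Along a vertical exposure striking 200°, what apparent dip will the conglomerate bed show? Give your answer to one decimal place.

Let the plane be z = a·easting + b·northing + c.
Shot 8−Shot 7: 478a + 738b = −404;  Shot 9−Shot 7: 472a − 231b = −112.
Solving gives a = −0.38360, b = −0.29897.
Unit vector along 200° is (sin 200°, cos 200°) = (-0.3420, -0.9397).
Slope in that direction = a·(-0.3420) + b·(-0.9397) = 0.41214.
Apparent dip = arctan|0.41214| = 22.4° (true dip is 25.9°, so apparent ≤ true as expected).

22.4°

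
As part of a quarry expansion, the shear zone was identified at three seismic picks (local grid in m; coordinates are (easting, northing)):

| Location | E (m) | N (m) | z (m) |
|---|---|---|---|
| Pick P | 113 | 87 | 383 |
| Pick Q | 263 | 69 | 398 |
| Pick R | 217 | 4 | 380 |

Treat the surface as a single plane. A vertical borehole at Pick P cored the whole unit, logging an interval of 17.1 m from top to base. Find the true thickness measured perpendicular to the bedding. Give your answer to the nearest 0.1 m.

Two edge vectors: Pick P→Pick Q = (150, -18, 15), Pick P→Pick R = (104, -83, -3).
Normal n = (Pick P→Pick Q) × (Pick P→Pick R) = (1299, 2010, -10578).
So ∂z/∂E = −n_x/n_z = 0.12280 and ∂z/∂N = −n_y/n_z = 0.19002.
|∇z| = √(a²+b²) = 0.22625, so dip δ = arctan(0.22625) = 12.75°.
True thickness = vertical thickness × cos δ = 17.1 × cos 12.75° = 16.7 m.

16.7 m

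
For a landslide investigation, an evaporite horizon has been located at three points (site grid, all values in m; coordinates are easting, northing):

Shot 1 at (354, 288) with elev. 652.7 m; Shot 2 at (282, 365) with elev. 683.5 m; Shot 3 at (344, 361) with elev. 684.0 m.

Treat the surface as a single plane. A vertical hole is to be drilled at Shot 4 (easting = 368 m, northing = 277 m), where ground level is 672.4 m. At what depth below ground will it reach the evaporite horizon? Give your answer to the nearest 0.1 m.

Two edge vectors: Shot 1→Shot 2 = (-72, 77, 30.8), Shot 1→Shot 3 = (-10, 73, 31.3).
Normal n = (Shot 1→Shot 2) × (Shot 1→Shot 3) = (161.7, 1945.6, -4486).
So ∂z/∂easting = −n_x/n_z = 0.03605 and ∂z/∂northing = −n_y/n_z = 0.43370.
Intercept c from Shot 1: 652.7 − 12.76 − 124.91 = 515.03.
At (368, 277): z_contact = 13.26 + 120.14 + 515.03 = 648.43 m.
Depth below ground = 672.4 − 648.43 = 24.0 m.

24.0 m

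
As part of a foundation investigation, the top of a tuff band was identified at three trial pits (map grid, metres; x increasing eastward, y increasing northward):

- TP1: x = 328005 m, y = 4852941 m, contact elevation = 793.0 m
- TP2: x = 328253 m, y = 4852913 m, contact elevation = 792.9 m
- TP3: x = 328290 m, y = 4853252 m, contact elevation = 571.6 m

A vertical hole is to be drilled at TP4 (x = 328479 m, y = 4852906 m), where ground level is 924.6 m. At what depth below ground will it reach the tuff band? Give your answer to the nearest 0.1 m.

143.7 m

Two edge vectors: TP1→TP2 = (248, -28, -0.1), TP1→TP3 = (285, 311, -221.4).
Normal n = (TP1→TP2) × (TP1→TP3) = (6230.3, 54878.7, 85108).
So ∂z/∂x = −n_x/n_z = −0.073204634 and ∂z/∂y = −n_y/n_z = −0.644812474.
Intercept c from TP1: 793 + 24011.49 + 3129236.89 = 3154041.38.
At (328479, 4852906): z_contact = −24046.19 − 3129214.32 + 3154041.38 = 780.87 m.
Depth below ground = 924.6 − 780.87 = 143.7 m.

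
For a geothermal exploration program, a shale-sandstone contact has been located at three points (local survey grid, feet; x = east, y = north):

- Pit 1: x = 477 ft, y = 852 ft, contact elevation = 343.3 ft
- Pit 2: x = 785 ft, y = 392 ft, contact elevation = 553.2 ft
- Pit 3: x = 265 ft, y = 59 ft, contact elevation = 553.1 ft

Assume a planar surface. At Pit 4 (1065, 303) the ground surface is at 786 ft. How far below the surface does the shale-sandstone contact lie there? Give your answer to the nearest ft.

Two edge vectors: Pit 1→Pit 2 = (308, -460, 209.9), Pit 1→Pit 3 = (-212, -793, 209.8).
Normal n = (Pit 1→Pit 2) × (Pit 1→Pit 3) = (69942.7, -109117.2, -341764).
So ∂z/∂x = −n_x/n_z = 0.20465 and ∂z/∂y = −n_y/n_z = −0.31928.
Intercept c from Pit 1: 343.3 − 97.62 + 272.02 = 517.70.
At (1065, 303): z_contact = 218.0 − 96.7 + 517.70 = 638.9 ft.
Depth below ground = 786 − 638.9 = 147 ft.

147 ft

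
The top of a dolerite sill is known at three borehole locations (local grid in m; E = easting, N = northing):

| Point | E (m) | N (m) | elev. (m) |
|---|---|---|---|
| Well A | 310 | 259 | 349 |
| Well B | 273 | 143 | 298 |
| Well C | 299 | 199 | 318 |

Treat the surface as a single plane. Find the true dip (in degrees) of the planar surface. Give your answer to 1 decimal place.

Two edge vectors: Well A→Well B = (-37, -116, -51), Well A→Well C = (-11, -60, -31).
Normal n = (Well A→Well B) × (Well A→Well C) = (536, -586, 944).
So ∂z/∂E = −n_x/n_z = −0.56780 and ∂z/∂N = −n_y/n_z = 0.62076.
Gradient magnitude |∇z| = √(a² + b²) = √(0.32239 + 0.38535) = 0.84127.
True dip = arctan(0.84127) = 40.1°, dipping toward SE (azimuth ≈ 138°).

40.1°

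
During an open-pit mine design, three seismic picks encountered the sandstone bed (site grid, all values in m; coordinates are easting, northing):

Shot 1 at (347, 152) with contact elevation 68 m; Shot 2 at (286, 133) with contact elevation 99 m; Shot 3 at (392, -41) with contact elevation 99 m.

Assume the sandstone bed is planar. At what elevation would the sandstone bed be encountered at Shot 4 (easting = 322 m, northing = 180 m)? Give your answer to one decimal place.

Two edge vectors: Shot 1→Shot 2 = (-61, -19, 31), Shot 1→Shot 3 = (45, -193, 31).
Normal n = (Shot 1→Shot 2) × (Shot 1→Shot 3) = (5394, 3286, 12628).
So ∂z/∂easting = −n_x/n_z = −0.42715 and ∂z/∂northing = −n_y/n_z = −0.26022.
Intercept c from Shot 1: 68 + 148.22 + 39.55 = 255.77.
At (322, 180): z = −137.5 − 46.8 + 255.77 = 71.4 m.

71.4 m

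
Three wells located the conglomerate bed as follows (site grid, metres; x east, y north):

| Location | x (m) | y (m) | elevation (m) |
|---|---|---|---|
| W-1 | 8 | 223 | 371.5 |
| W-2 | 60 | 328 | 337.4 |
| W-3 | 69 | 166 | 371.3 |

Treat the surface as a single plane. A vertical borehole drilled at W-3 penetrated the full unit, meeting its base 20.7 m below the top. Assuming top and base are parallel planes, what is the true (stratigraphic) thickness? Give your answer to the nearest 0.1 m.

19.8 m

Let the plane be z = a·x + b·y + c.
W-2−W-1: 52a + 105b = −34.1;  W-3−W-1: 61a − 57b = −0.2.
Solving gives a = −0.20970, b = −0.22091.
|∇z| = √(a²+b²) = 0.30459, so dip δ = arctan(0.30459) = 16.94°.
True thickness = vertical thickness × cos δ = 20.7 × cos 16.94° = 19.8 m.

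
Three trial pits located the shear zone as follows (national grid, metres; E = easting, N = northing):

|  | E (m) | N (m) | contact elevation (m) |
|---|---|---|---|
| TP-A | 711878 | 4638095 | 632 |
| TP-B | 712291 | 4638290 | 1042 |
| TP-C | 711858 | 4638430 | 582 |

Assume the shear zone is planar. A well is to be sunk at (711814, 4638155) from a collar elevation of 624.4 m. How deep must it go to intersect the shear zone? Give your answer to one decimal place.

Two edge vectors: TP-A→TP-B = (413, 195, 410), TP-A→TP-C = (-20, 335, -50).
Normal n = (TP-A→TP-B) × (TP-A→TP-C) = (-147100, 12450, 142255).
So ∂z/∂E = −n_x/n_z = 1.034058557 and ∂z/∂N = −n_y/n_z = −0.087518892.
Intercept c from TP-A: 632 − 736123.54 + 405920.94 = −329570.60.
At (711814, 4638155): z_contact = 736057.36 − 405926.19 − 329570.60 = 560.57 m.
Depth below ground = 624.4 − 560.57 = 63.8 m.

63.8 m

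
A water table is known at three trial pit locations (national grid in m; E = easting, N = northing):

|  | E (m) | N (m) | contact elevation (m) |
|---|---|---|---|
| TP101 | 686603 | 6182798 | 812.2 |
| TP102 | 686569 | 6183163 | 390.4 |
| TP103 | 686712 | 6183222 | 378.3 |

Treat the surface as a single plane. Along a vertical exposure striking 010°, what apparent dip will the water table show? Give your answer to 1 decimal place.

Let the plane be z = a·E + b·N + c.
TP102−TP101: −34a + 365b = −421.8;  TP103−TP101: 109a + 424b = −433.9.
Solving gives a = 0.37766, b = −1.12044.
Unit vector along 010° is (sin 10°, cos 10°) = (0.1736, 0.9848).
Slope in that direction = a·(0.1736) + b·(0.9848) = −1.03783.
Apparent dip = arctan|1.03783| = 46.1° (true dip is 49.8°, so apparent ≤ true as expected).

46.1°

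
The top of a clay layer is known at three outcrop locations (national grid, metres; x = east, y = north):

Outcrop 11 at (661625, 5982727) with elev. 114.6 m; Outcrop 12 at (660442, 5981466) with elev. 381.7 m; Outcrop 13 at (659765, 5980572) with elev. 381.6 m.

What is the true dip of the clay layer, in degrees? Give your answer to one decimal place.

Two edge vectors: Outcrop 11→Outcrop 12 = (-1183, -1261, 267.1), Outcrop 11→Outcrop 13 = (-1860, -2155, 267).
Normal n = (Outcrop 11→Outcrop 12) × (Outcrop 11→Outcrop 13) = (238913.5, -180945, 203905).
So ∂z/∂x = −n_x/n_z = −1.17169 and ∂z/∂y = −n_y/n_z = 0.88740.
Gradient magnitude |∇z| = √(a² + b²) = √(1.37286 + 0.78748) = 1.46981.
True dip = arctan(1.46981) = 55.8°, dipping toward SE (azimuth ≈ 127°).

55.8°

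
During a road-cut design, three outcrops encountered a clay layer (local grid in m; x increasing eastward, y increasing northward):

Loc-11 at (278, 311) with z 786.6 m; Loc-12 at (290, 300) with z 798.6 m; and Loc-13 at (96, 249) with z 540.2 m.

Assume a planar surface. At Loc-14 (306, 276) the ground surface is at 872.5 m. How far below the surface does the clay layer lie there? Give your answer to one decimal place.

Two edge vectors: Loc-11→Loc-12 = (12, -11, 12), Loc-11→Loc-13 = (-182, -62, -246.4).
Normal n = (Loc-11→Loc-12) × (Loc-11→Loc-13) = (3454.4, 772.8, -2746).
So ∂z/∂x = −n_x/n_z = 1.25798 and ∂z/∂y = −n_y/n_z = 0.28143.
Intercept c from Loc-11: 786.6 − 349.72 − 87.52 = 349.36.
At (306, 276): z_contact = 384.94 + 77.67 + 349.36 = 811.97 m.
Depth below ground = 872.5 − 811.97 = 60.5 m.

60.5 m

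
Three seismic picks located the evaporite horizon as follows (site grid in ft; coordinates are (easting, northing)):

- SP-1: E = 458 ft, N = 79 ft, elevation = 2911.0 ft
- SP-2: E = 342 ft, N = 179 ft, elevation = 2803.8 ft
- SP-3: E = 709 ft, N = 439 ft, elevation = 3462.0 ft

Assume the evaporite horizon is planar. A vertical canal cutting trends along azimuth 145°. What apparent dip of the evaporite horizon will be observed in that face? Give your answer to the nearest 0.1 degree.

19.3°

Two edge vectors: SP-1→SP-2 = (-116, 100, -107.2), SP-1→SP-3 = (251, 360, 551).
Normal n = (SP-1→SP-2) × (SP-1→SP-3) = (93692, 37008.8, -66860).
So ∂z/∂E = −n_x/n_z = 1.40132 and ∂z/∂N = −n_y/n_z = 0.55353.
Unit vector along 145° is (sin 145°, cos 145°) = (0.5736, -0.8192).
Slope in that direction = a·(0.5736) + b·(-0.8192) = 0.35034.
Apparent dip = arctan|0.35034| = 19.3° (true dip is 56.4°, so apparent ≤ true as expected).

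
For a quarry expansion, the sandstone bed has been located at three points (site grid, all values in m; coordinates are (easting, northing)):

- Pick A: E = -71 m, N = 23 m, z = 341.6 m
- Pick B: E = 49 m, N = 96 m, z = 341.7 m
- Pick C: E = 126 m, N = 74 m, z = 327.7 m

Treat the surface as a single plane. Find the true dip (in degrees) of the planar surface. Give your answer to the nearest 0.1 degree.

Two edge vectors: Pick A→Pick B = (120, 73, 0.1), Pick A→Pick C = (197, 51, -13.9).
Normal n = (Pick A→Pick B) × (Pick A→Pick C) = (-1019.8, 1687.7, -8261).
So ∂z/∂E = −n_x/n_z = −0.12345 and ∂z/∂N = −n_y/n_z = 0.20430.
Gradient magnitude |∇z| = √(a² + b²) = √(0.01524 + 0.04174) = 0.23870.
True dip = arctan(0.23870) = 13.4°, dipping toward SSE (azimuth ≈ 149°).

13.4°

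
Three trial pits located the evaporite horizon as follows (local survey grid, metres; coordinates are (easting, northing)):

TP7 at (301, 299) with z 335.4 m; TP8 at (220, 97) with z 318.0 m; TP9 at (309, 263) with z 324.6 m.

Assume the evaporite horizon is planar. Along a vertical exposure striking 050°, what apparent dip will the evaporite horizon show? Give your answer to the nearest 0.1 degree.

6.8°

Two edge vectors: TP7→TP8 = (-81, -202, -17.4), TP7→TP9 = (8, -36, -10.8).
Normal n = (TP7→TP8) × (TP7→TP9) = (1555.2, -1014, 4532).
So ∂z/∂E = −n_x/n_z = −0.34316 and ∂z/∂N = −n_y/n_z = 0.22374.
Unit vector along 050° is (sin 50°, cos 50°) = (0.7660, 0.6428).
Slope in that direction = a·(0.7660) + b·(0.6428) = −0.11906.
Apparent dip = arctan|0.11906| = 6.8° (true dip is 22.3°, so apparent ≤ true as expected).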